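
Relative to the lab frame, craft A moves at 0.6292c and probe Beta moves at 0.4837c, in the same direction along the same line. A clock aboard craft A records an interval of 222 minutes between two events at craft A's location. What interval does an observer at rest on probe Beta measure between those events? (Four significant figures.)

Transform craft A's velocity into probe Beta's frame: (0.6292 − 0.4837)/(1 − 0.6292·0.4837) = 0.1455/0.69565596, so the relative speed is 0.20916c.
At |u| = 0.20916c, γ = (1 − 0.0437479)^(−1/2) = 1.0226.
The clock on craft A records proper time, so probe Beta measures Δt = γΔτ = 1.0226 × 222 = 227.0 minutes.

227.0 minutes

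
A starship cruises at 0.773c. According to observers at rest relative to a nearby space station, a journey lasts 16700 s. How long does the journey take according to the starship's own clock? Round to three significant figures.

Lorentz factor: γ = (1 − 0.597529)^(−1/2) = 1.5763.
The moving clock records proper time: Δτ = Δt/γ = 16700/1.5763 = 10600 s.

10600 s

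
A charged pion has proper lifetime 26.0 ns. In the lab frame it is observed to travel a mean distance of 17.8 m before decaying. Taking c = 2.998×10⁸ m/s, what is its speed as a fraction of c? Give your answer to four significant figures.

0.9160c

Lab distance = (lab lifetime)·v = γτ·βc, so βγ = d/(cτ) = 17.80/(2.998×10⁸ × 2.600×10^-8) = 2.2836.
With βγ = 2.2836: γ² = 1 + (βγ)² = 6.21483, and β = (βγ)/γ = 2.2836/2.49296 = 0.9160.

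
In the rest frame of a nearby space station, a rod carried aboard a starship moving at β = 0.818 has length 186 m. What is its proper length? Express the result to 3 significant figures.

323 m

β² = 0.669124, so γ = 1/√0.330876 = 1.7385.
Proper length: L₀ = γ·L = 1.7385 × 186 = 323 m.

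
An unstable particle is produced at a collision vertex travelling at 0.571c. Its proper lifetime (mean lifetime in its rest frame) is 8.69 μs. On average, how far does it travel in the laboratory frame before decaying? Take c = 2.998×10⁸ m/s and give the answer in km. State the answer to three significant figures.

Lorentz factor: γ = (1 − 0.326041)^(−1/2) = 1.2181.
Lab-frame lifetime: Δt = γτ = 1.2181 × 8.69 μs = 10.585 μs.
Distance: d = vΔt = 0.571 × 2.998×10⁸ m/s × 1.0585×10^-5 s = 1810 m = 1.81 km.

1.81 km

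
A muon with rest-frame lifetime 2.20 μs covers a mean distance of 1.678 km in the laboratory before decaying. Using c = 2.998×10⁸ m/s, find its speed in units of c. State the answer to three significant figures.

0.931c

d = βγcτ ⇒ βγ = d/(cτ) = 1678 m / (659.56 m) = 2.5441.
β = (βγ)/√(1+(βγ)²) = 2.5441/√7.47244 = 0.931.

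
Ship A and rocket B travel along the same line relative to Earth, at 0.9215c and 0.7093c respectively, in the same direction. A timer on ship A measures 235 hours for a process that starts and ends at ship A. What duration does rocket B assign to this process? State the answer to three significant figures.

297 hours

Transform ship A's velocity into rocket B's frame: (0.9215 − 0.7093)/(1 − 0.9215·0.7093) = 0.2122/0.34638005, so the relative speed is 0.61262c.
At |u| = 0.61262c, γ = (1 − 0.375303)^(−1/2) = 1.2652.
Ship A's interval is proper; time dilation gives Δt_B = γΔτ = 1.2652 × 235 hours = 297 hours.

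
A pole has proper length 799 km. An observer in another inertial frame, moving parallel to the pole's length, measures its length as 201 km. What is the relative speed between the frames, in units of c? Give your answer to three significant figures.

0.968c

Length contraction gives γ = L₀/L = 799/201 = 3.9751.
β = √(1 − 1/γ²) = √0.936715 = 0.968.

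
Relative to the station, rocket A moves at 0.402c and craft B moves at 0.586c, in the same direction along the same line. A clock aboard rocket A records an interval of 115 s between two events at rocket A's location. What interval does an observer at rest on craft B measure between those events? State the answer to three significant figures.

Speed of rocket A in craft B's frame: u = (v_A − v_B)/(1 − v_A v_B/c²) = (0.402 − 0.586)/(1 − 0.402×0.586) = −0.184/0.764428 = −0.2407; |u| = 0.2407c.
At |u| = 0.2407c, γ = (1 − 0.0579365)^(−1/2) = 1.0303.
Rocket A's interval is proper; time dilation gives Δt_B = γΔτ = 1.0303 × 115 s = 118 s.

118 s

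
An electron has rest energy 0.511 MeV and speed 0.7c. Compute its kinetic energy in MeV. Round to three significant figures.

0.205 MeV

With β = 0.7, γ = 1/√(1 − 0.7²) = 1/√0.51 = 1.40028.
Kinetic energy: K = (γ − 1)mc² = (1.40028 − 1) × 0.511 MeV = 0.40028 × 0.511 = 0.205 MeV.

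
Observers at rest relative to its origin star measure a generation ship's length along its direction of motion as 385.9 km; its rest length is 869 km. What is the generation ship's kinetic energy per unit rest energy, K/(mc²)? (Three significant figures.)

1.25

Length contraction gives γ = L₀/L = 869/385.9 = 2.25188.
K/(mc²) = γ − 1 = 2.25188 − 1 = 1.25.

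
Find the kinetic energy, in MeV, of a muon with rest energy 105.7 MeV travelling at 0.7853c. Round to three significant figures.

65.0 MeV

γ = 1/√(1 − β²) = 1/√(1 − 0.61669609) = 1/√0.38330391 = 1/0.619115 = 1.61521.
Kinetic energy: K = (γ − 1)mc² = (1.61521 − 1) × 105.7 MeV = 0.61521 × 105.7 = 65.0 MeV.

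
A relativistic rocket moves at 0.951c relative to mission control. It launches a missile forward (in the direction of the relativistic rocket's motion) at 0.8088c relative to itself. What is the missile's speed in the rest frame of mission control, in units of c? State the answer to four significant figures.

0.9947c

Relativistic velocity addition: u = (u' + v)/(1 + u'v/c²), with u' = 0.8088c and v = 0.951c.
Numerator: 0.8088 + 0.951 = 1.7598. Denominator: 1 + (0.8088)(0.951) = 1.7691688.
u = 1.7598/1.7691688 = 0.9947, so the speed is 0.9947c.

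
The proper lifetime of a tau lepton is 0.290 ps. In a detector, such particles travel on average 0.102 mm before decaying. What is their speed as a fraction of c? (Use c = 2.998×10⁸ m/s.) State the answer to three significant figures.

Let x = d/(cτ) = 1.020×10^-4 m / (2.998×10⁸ m/s × 2.900×10^-13 s) = 1.1732. Since d = βγcτ, x = βγ = β/√(1−β²).
Solving: β² = x²/(1+x²) = 1.3764/2.3764 = 0.579195, so β = 0.761.

0.761c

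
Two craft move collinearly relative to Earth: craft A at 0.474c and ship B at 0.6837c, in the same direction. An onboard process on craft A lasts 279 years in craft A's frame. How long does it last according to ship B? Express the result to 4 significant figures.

Speed of craft A in ship B's frame: u = (v_A − v_B)/(1 − v_A v_B/c²) = (0.474 − 0.6837)/(1 − 0.474×0.6837) = −0.2097/0.6759262 = −0.31024; |u| = 0.31024c.
At |u| = 0.31024c, γ = (1 − 0.0962489)^(−1/2) = 1.0519.
Craft A's interval is proper; time dilation gives Δt_B = γΔτ = 1.0519 × 279 years = 293.5 years.

293.5 years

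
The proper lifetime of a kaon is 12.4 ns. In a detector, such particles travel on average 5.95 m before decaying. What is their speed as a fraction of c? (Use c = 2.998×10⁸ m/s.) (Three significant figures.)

Let x = d/(cτ) = 5.950 m / (2.998×10⁸ m/s × 1.240×10^-8 s) = 1.6005. Since d = βγcτ, x = βγ = β/√(1−β²).
Solving: β² = x²/(1+x²) = 2.5616/3.5616 = 0.719227, so β = 0.848.

0.848c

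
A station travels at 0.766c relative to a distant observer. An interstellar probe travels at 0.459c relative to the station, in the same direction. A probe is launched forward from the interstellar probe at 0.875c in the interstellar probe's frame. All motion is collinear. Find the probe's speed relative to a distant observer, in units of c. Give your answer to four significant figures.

0.9935c

Compose velocities in two stages. Stage 1 (into S'): u₁ = (0.875+0.459)/(1+0.875×0.459) = 0.95175.
Stage 2 (into S): u = (0.95175+0.766)/(1+0.95175×0.766) = 0.99347, so the speed is 0.9935c.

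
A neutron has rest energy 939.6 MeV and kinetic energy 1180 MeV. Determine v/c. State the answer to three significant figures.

K = (γ−1)mc², so γ = 1 + 1180/939.6 = 2.2559.
Then v/c = √(1 − γ⁻²) = √(1 − 0.196499) = √0.803501 = 0.896.

0.896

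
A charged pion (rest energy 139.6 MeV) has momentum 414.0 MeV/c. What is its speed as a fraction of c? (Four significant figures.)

0.9476c

βγ = pc/(mc²) = 414.0/139.6 = 2.9656.
Since γ² = 1 + (βγ)² = 9.79478, γ = √9.79478 = 3.12966, and β = (βγ)/γ = 2.9656/3.12966 = 0.9476.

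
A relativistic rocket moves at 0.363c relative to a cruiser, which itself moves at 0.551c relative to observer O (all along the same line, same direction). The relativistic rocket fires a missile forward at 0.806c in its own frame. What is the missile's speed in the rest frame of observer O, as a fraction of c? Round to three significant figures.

First combine the missile and relativistic rocket (S''→S'): u₁ = (0.806 + 0.363)/(1 + 0.806×0.363) = 1.169/1.292578 = 0.90439.
Then combine with the cruiser (S'→S): u = (0.90439 + 0.551)/(1 + 0.90439×0.551) = 1.45539/1.49831889 = 0.97135.

0.971c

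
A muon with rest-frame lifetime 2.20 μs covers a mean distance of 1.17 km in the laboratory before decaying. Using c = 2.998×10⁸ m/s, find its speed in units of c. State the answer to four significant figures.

Lab distance = (lab lifetime)·v = γτ·βc, so βγ = d/(cτ) = 1170/(2.998×10⁸ × 2.200×10^-6) = 1.7739.
With βγ = 1.7739: γ² = 1 + (βγ)² = 4.14672, and β = (βγ)/γ = 1.7739/2.03635 = 0.8711.

0.8711c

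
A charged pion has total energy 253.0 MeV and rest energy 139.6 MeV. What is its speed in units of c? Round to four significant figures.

Total energy E = γmc² gives γ = 253.0/139.6 = 1.8123.
Hence β = √(1 − 1/γ²) = √(1 − 0.304467) = √0.695533 = 0.8340.

0.8340c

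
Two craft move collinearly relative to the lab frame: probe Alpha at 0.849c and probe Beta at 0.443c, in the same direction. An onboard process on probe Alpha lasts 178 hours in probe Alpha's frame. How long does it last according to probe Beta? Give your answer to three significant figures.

The velocity of probe Alpha relative to probe Beta is (0.849 − 0.443)c / (1 − 0.849×0.443) = 0.65075c; relative speed 0.65075c.
At |u| = 0.65075c, γ = (1 − 0.423476)^(−1/2) = 1.317.
Probe Alpha's interval is proper; time dilation gives Δt_B = γΔτ = 1.317 × 178 hours = 234 hours.

234 hours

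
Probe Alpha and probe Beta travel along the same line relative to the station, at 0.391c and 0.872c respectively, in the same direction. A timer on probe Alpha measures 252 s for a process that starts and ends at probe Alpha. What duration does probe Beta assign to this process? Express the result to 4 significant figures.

Transform probe Alpha's velocity into probe Beta's frame: (0.391 − 0.872)/(1 − 0.391·0.872) = −0.481/0.659048, so the relative speed is 0.72984c.
At |u| = 0.72984c, γ = (1 − 0.532666)^(−1/2) = 1.4628.
Probe Alpha's interval is proper; time dilation gives Δt_B = γΔτ = 1.4628 × 252 s = 368.6 s.

368.6 s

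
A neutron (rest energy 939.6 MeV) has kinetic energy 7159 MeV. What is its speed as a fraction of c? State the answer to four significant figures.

K = (γ−1)mc², so γ = 1 + 7159/939.6 = 8.6192.
Then v/c = √(1 − γ⁻²) = √(1 − 0.0134607) = √0.9865393 = 0.9932.

0.9932c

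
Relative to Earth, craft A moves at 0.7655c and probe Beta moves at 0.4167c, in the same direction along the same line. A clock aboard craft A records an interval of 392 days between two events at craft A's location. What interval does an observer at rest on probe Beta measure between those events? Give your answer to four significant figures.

456.4 days

The velocity of craft A relative to probe Beta is (0.7655 − 0.4167)c / (1 − 0.7655×0.4167) = 0.51218c; relative speed 0.51218c.
γ for this relative speed: γ = 1/√(1 − 0.262328) = 1.1643.
Craft A's interval is proper; time dilation gives Δt_B = γΔτ = 1.1643 × 392 days = 456.4 days.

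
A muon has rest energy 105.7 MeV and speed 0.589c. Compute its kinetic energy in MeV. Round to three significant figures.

With β = 0.589, γ = 1/√(1 − 0.589²) = 1/√0.653079 = 1.23742.
Kinetic energy: K = (γ − 1)mc² = (1.23742 − 1) × 105.7 MeV = 0.23742 × 105.7 = 25.1 MeV.

25.1 MeV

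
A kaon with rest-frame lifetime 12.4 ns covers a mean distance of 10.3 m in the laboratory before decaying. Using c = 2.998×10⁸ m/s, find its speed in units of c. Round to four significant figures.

0.9406c

Lab distance = (lab lifetime)·v = γτ·βc, so βγ = d/(cτ) = 10.30/(2.998×10⁸ × 1.240×10^-8) = 2.7707.
With βγ = 2.7707: γ² = 1 + (βγ)² = 8.67678, and β = (βγ)/γ = 2.7707/2.94564 = 0.9406.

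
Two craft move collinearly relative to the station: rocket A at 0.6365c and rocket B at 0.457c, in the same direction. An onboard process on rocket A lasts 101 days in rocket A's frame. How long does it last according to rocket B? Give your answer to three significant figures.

104 days

The velocity of rocket A relative to rocket B is (0.6365 − 0.457)c / (1 − 0.6365×0.457) = 0.25313c; relative speed 0.25313c.
At |u| = 0.25313c, γ = (1 − 0.0640748)^(−1/2) = 1.0337.
Rocket A's interval is proper; time dilation gives Δt_B = γΔτ = 1.0337 × 101 days = 104 days.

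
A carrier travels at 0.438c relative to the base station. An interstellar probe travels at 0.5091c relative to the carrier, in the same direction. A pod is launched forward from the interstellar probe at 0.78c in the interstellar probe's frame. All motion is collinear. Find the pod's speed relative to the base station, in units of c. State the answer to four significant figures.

Compose velocities in two stages. Stage 1 (into S'): u₁ = (0.78+0.5091)/(1+0.78×0.5091) = 0.9227.
Stage 2 (into S): u = (0.9227+0.438)/(1+0.9227×0.438) = 0.96906, so the speed is 0.9691c.

0.9691c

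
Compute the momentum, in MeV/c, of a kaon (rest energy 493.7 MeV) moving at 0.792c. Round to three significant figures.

640 MeV/c

With β = 0.792, γ = 1/√(1 − 0.792²) = 1/√0.372736 = 1.6379.
Momentum: p = γβ·mc = 1.6379 × 0.792 × 493.7 MeV/c = 640 MeV/c.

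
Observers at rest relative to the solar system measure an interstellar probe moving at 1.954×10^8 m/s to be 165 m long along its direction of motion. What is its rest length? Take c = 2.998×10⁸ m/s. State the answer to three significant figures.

β = v/c = (1.954×10^8 m/s)/(2.998×10⁸ m/s) = 0.651768.
With β = 0.651768, γ = 1/√(1 − 0.651768²) = 1/√0.5751985 = 1.3185.
Proper length: L₀ = γ·L = 1.3185 × 165 = 218 m.

218 m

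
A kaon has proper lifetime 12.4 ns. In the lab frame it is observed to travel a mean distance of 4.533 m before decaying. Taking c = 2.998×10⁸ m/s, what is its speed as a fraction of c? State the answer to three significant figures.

0.773c

d = βγcτ ⇒ βγ = d/(cτ) = 4.533 m / (3.71752 m) = 1.2194.
β = (βγ)/√(1+(βγ)²) = 1.2194/√2.48694 = 0.773.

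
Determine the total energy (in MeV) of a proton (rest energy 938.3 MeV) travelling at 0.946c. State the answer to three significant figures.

2890 MeV

β² = 0.894916, so γ = 1/√0.105084 = 3.0848.
Total energy: E = γmc² = 3.0848 × 938.3 MeV = 2890 MeV.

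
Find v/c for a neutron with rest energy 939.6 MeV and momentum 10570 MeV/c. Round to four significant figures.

βγ = pc/(mc²) = 10570/939.6 = 11.249.
Since γ² = 1 + (βγ)² = 127.54, γ = √127.54 = 11.2934, and β = (βγ)/γ = 11.249/11.2934 = 0.9961.

0.9961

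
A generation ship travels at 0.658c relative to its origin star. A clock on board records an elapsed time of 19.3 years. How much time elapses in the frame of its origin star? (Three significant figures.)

With β = 0.658, γ = 1/√(1 − 0.658²) = 1/√0.567036 = 1.328.
Time dilation: Δt = γ·Δτ = 1.328 × 19.3 = 25.6 years.

25.6 years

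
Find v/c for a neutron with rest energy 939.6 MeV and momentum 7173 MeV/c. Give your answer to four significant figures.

0.9915

pc/(mc²) = 7173/939.6 = 7.6341 = βγ = β/√(1−β²).
So β² = x²/(1 + x²) with x = 7.6341: x² = 58.2795, β² = 58.2795/59.2795 = 0.983131, β = 0.9915.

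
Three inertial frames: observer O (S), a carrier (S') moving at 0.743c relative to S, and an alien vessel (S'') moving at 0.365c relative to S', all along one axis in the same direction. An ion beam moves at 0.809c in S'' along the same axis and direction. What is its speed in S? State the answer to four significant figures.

0.9856c

Compose velocities in two stages. Stage 1 (into S'): u₁ = (0.809+0.365)/(1+0.809×0.365) = 0.90636.
Stage 2 (into S): u = (0.90636+0.743)/(1+0.90636×0.743) = 0.98562, so the speed is 0.9856c.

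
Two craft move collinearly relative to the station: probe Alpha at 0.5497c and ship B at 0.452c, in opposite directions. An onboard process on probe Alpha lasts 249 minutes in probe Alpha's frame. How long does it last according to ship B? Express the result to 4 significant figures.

417.2 minutes

The velocity of probe Alpha relative to ship B is (0.5497 + 0.452)c / (1 + 0.5497×0.452) = 0.80235c; relative speed 0.80235c.
γ for this relative speed: γ = 1/√(1 − 0.643766) = 1.6755.
Probe Alpha's interval is proper; time dilation gives Δt_B = γΔτ = 1.6755 × 249 minutes = 417.2 minutes.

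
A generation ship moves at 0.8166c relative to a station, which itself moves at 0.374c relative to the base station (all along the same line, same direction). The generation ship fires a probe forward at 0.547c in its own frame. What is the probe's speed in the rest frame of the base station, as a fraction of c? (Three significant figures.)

Compose velocities in two stages. Stage 1 (into S'): u₁ = (0.547+0.8166)/(1+0.547×0.8166) = 0.94257.
Stage 2 (into S): u = (0.94257+0.374)/(1+0.94257×0.374) = 0.97342, so the speed is 0.973c.

0.973c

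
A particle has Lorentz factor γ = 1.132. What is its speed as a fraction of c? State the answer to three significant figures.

0.469c

β = √(1 − 1/γ²) = √(1 − 1/1.281424) = √0.219618 = 0.469.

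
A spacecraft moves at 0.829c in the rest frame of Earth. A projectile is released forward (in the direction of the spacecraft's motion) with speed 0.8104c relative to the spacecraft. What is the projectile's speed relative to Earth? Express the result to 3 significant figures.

0.981c

Relativistic velocity addition: u = (u' + v)/(1 + u'v/c²), with u' = 0.8104c and v = 0.829c.
Numerator: 0.8104 + 0.829 = 1.6394. Denominator: 1 + (0.8104)(0.829) = 1.6718216.
u = 1.6394/1.6718216 = 0.98061, so the speed is 0.981c.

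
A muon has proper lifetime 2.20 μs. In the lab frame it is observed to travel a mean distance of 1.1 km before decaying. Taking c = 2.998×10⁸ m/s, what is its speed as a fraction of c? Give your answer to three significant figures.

0.858c

d = βγcτ ⇒ βγ = d/(cτ) = 1100 m / (659.56 m) = 1.6678.
β = (βγ)/√(1+(βγ)²) = 1.6678/√3.78156 = 0.858.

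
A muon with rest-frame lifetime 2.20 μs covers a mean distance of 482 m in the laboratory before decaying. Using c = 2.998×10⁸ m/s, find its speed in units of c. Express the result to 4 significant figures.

0.5900c

d = βγcτ ⇒ βγ = d/(cτ) = 482.0 m / (659.56 m) = 0.73079.
β = (βγ)/√(1+(βγ)²) = 0.73079/√1.534054 = 0.5900.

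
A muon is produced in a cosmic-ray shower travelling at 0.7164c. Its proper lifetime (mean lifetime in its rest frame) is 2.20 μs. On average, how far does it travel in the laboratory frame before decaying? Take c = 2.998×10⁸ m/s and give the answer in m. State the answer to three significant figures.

677 m

β² = 0.51322896, so γ = 1/√0.48677104 = 1.4333.
Lab-frame lifetime: Δt = γτ = 1.4333 × 2.20 μs = 3.1533 μs.
Distance: d = vΔt = 0.7164 × 2.998×10⁸ m/s × 3.1533×10^-6 s = 677 m.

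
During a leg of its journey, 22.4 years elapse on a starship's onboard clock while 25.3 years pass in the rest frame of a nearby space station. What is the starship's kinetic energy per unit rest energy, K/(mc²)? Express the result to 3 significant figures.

γ = Δt/Δτ = 25.3/22.4 = 1.12946.
K/(mc²) = γ − 1 = 1.12946 − 1 = 0.129.

0.129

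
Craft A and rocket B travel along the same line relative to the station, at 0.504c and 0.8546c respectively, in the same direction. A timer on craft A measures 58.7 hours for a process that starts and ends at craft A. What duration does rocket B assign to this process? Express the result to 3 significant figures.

74.5 hours

Speed of craft A in rocket B's frame: u = (v_A − v_B)/(1 − v_A v_B/c²) = (0.504 − 0.8546)/(1 − 0.504×0.8546) = −0.3506/0.5692816 = −0.61586; |u| = 0.61586c.
At |u| = 0.61586c, γ = (1 − 0.379284)^(−1/2) = 1.2693.
Craft A's interval is proper; time dilation gives Δt_B = γΔτ = 1.2693 × 58.7 hours = 74.5 hours.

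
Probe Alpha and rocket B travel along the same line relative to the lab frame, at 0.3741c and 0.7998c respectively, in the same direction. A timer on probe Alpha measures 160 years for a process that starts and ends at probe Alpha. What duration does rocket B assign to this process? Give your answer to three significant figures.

201 years

Transform probe Alpha's velocity into rocket B's frame: (0.3741 − 0.7998)/(1 − 0.3741·0.7998) = −0.4257/0.70079482, so the relative speed is 0.60745c.
At |u| = 0.60745c, γ = (1 − 0.368996)^(−1/2) = 1.2589.
Probe Alpha's interval is proper; time dilation gives Δt_B = γΔτ = 1.2589 × 160 years = 201 years.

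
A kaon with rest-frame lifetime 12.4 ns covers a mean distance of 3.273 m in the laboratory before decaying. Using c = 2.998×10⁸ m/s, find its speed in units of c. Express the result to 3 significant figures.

Let x = d/(cτ) = 3.273 m / (2.998×10⁸ m/s × 1.240×10^-8 s) = 0.88043. Since d = βγcτ, x = βγ = β/√(1−β²).
Solving: β² = x²/(1+x²) = 0.775157/1.775157 = 0.43667, so β = 0.661.

0.661c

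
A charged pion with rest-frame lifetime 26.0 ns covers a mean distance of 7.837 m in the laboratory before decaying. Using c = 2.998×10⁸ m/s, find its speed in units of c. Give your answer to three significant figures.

0.709c

d = βγcτ ⇒ βγ = d/(cτ) = 7.837 m / (7.7948 m) = 1.0054.
β = (βγ)/√(1+(βγ)²) = 1.0054/√2.01083 = 0.709.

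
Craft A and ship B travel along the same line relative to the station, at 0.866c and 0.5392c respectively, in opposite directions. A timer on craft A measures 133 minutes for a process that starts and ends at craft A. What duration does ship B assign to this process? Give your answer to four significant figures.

463.3 minutes

Speed of craft A in ship B's frame: u = (v_A + v_B)/(1 + v_A v_B/c²) = (0.866 + 0.5392)/(1 + 0.866×0.5392) = 1.4052/1.4669472 = 0.95791; |u| = 0.95791c.
At |u| = 0.95791c, γ = (1 − 0.917592)^(−1/2) = 3.4835.
The clock on craft A records proper time, so ship B measures Δt = γΔτ = 3.4835 × 133 = 463.3 minutes.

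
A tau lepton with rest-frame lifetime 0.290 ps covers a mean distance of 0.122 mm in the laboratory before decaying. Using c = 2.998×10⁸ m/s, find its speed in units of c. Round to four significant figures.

Lab distance = (lab lifetime)·v = γτ·βc, so βγ = d/(cτ) = 1.220×10^-4/(2.998×10⁸ × 2.900×10^-13) = 1.4032.
With βγ = 1.4032: γ² = 1 + (βγ)² = 2.96897, and β = (βγ)/γ = 1.4032/1.72307 = 0.8144.

0.8144c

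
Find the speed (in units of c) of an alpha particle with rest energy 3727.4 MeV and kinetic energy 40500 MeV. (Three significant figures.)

0.996c

K = (γ−1)mc², so γ = 1 + 40500/3727.4 = 11.865.
Then v/c = √(1 − γ⁻²) = √(1 − 0.00710337) = √0.99289663 = 0.996.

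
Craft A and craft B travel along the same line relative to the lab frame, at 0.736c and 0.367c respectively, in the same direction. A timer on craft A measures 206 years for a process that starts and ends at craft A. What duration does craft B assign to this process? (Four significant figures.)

Speed of craft A in craft B's frame: u = (v_A − v_B)/(1 − v_A v_B/c²) = (0.736 − 0.367)/(1 − 0.736×0.367) = 0.369/0.729888 = 0.50556; |u| = 0.50556c.
γ for this relative speed: γ = 1/√(1 − 0.255591) = 1.159.
Craft A's interval is proper; time dilation gives Δt_B = γΔτ = 1.159 × 206 years = 238.8 years.

238.8 years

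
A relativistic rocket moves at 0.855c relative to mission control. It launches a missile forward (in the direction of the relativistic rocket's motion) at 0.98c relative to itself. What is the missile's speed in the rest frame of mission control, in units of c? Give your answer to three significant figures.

Relativistic velocity addition: u = (u' + v)/(1 + u'v/c²), with u' = 0.98c and v = 0.855c.
Numerator: 0.98 + 0.855 = 1.835. Denominator: 1 + (0.98)(0.855) = 1.8379.
u = 1.835/1.8379 = 0.99842, so the speed is 0.998c.

0.998c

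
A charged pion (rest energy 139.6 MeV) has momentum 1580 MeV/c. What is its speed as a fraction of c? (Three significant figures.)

0.996c

βγ = pc/(mc²) = 1580/139.6 = 11.318.
Since γ² = 1 + (βγ)² = 129.097, γ = √129.097 = 11.3621, and β = (βγ)/γ = 11.318/11.3621 = 0.996.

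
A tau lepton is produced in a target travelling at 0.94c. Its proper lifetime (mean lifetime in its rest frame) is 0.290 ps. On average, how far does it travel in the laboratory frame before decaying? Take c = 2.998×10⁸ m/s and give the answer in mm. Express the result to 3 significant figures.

β² = 0.8836, so γ = 1/√0.1164 = 2.9311.
Lab-frame lifetime: Δt = γτ = 2.9311 × 0.290 ps = 0.85002 ps.
Distance: d = vΔt = 0.94 × 2.998×10⁸ m/s × 8.5002×10^-13 s = 2.40×10^-4 m = 0.240 mm.

0.240 mm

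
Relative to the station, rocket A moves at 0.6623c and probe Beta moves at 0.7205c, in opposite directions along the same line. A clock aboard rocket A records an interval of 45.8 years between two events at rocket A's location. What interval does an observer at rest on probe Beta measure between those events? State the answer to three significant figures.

Speed of rocket A in probe Beta's frame: u = (v_A + v_B)/(1 + v_A v_B/c²) = (0.6623 + 0.7205)/(1 + 0.6623×0.7205) = 1.3828/1.47718715 = 0.9361; |u| = 0.9361c.
γ for this relative speed: γ = 1/√(1 − 0.876283) = 2.8431.
The clock on rocket A records proper time, so probe Beta measures Δt = γΔτ = 2.8431 × 45.8 = 130 years.

130 years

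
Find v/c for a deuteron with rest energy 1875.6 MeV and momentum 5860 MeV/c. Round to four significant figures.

pc/(mc²) = 5860/1875.6 = 3.1243 = βγ = β/√(1−β²).
So β² = x²/(1 + x²) with x = 3.1243: x² = 9.76125, β² = 9.76125/10.76125 = 0.907074, β = 0.9524.

0.9524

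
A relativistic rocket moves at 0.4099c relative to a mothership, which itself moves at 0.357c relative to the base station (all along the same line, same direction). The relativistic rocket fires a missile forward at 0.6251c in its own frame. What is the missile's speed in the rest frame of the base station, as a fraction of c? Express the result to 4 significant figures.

0.9125c

Apply u = (u'+v)/(1+u'v) twice. Missile in the mothership frame: (0.6251+0.4099)/(1+0.6251·0.4099) = 1.035/1.25622849 = 0.82389c.
That velocity, transformed to the rest frame of the base station: (0.82389+0.357)/(1+0.82389·0.357) = 1.18089/1.29412873 = 0.9125c.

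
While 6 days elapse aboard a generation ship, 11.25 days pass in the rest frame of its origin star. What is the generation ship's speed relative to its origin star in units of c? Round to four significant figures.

γ = Δt/Δτ = 11.25/6 = 1.875.
β = √(1 − 1/γ²) = √(1 − 0.284444) = √0.715556 = 0.8459.

0.8459c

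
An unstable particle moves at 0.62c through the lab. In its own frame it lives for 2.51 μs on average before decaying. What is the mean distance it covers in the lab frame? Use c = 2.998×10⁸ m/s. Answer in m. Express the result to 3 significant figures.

Lorentz factor: γ = (1 − 0.3844)^(−1/2) = 1.2745.
Lab-frame lifetime: Δt = γτ = 1.2745 × 2.51 μs = 3.199 μs.
Distance: d = vΔt = 0.62 × 2.998×10⁸ m/s × 3.1990×10^-6 s = 595 m.

595 m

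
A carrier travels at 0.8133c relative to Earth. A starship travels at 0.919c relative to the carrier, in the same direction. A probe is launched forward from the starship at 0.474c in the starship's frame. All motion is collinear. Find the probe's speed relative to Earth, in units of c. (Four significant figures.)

Compose velocities in two stages. Stage 1 (into S'): u₁ = (0.474+0.919)/(1+0.474×0.919) = 0.97032.
Stage 2 (into S): u = (0.97032+0.8133)/(1+0.97032×0.8133) = 0.9969, so the speed is 0.9969c.

0.9969c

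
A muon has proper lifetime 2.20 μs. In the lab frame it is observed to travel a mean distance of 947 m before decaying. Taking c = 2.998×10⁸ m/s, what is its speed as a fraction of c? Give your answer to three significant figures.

d = βγcτ ⇒ βγ = d/(cτ) = 947.0 m / (659.56 m) = 1.4358.
β = (βγ)/√(1+(βγ)²) = 1.4358/√3.06152 = 0.821.

0.821c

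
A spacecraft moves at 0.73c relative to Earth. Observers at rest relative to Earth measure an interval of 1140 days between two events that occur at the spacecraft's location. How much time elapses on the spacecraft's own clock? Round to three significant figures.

γ = 1/√(1 − β²) = 1/√(1 − 0.5329) = 1/√0.4671 = 1/0.683447 = 1.4632.
The spacecraft's clock runs slow as seen from Earth, so Δτ = Δt/γ = 1140/1.4632 = 779 days.

779 days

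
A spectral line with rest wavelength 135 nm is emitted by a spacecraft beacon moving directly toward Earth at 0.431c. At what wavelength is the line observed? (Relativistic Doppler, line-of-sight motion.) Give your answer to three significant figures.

85.1 nm

Relativistic Doppler for wavelength: λ_obs = λ_src · √((1−β)/(1+β)).
With β = 0.431: factor = √(0.569/1.431) = 0.63057.
λ_obs = 135 × 0.63057 = 85.1 nm.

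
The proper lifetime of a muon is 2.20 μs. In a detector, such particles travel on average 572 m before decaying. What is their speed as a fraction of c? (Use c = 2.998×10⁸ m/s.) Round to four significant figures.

d = βγcτ ⇒ βγ = d/(cτ) = 572.0 m / (659.56 m) = 0.86724.
β = (βγ)/√(1+(βγ)²) = 0.86724/√1.752105 = 0.6552.

0.6552c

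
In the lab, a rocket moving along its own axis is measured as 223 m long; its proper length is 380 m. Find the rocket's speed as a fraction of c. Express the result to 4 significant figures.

Length contraction gives γ = L₀/L = 380/223 = 1.704.
β = √(1 − 1/γ²) = √0.655602 = 0.8097.

0.8097c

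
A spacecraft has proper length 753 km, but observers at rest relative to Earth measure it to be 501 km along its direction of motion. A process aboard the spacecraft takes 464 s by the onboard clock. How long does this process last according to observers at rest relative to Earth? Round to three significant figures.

γ = L₀/L = 753/501 = 1.50299.
Δt = γΔτ = 1.50299 × 464 = 697 s.

697 s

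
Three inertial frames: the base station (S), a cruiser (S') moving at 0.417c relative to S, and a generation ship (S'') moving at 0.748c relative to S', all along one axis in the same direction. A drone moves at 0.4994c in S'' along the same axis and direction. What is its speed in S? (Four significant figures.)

First combine the drone and generation ship (S''→S'): u₁ = (0.4994 + 0.748)/(1 + 0.4994×0.748) = 1.2474/1.3735512 = 0.90816.
Then combine with the cruiser (S'→S): u = (0.90816 + 0.417)/(1 + 0.90816×0.417) = 1.32516/1.37870272 = 0.96116.

0.9612c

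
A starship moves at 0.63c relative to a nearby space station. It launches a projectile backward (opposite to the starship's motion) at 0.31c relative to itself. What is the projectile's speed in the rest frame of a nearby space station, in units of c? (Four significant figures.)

Relativistic velocity addition: u = (u' + v)/(1 + u'v/c²), with u' = −0.31c and v = 0.63c.
Numerator: −0.31 + 0.63 = 0.32. Denominator: 1 + (−0.31)(0.63) = 0.8047.
u = 0.32/0.8047 = 0.39766, so the speed is 0.3977c.

0.3977c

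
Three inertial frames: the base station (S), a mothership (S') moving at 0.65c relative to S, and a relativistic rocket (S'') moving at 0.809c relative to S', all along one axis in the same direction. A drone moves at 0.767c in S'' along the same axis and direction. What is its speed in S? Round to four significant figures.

0.9941c

Apply u = (u'+v)/(1+u'v) twice. Drone in the mothership frame: (0.767+0.809)/(1+0.767·0.809) = 1.576/1.620503 = 0.97254c.
That velocity, transformed to the rest frame of the base station: (0.97254+0.65)/(1+0.97254·0.65) = 1.62254/1.632151 = 0.99411c.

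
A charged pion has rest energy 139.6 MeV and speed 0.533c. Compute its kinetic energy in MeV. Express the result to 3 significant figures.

β² = 0.284089, so γ = 1/√0.715911 = 1.18187.
Kinetic energy: K = (γ − 1)mc² = (1.18187 − 1) × 139.6 MeV = 0.18187 × 139.6 = 25.4 MeV.

25.4 MeV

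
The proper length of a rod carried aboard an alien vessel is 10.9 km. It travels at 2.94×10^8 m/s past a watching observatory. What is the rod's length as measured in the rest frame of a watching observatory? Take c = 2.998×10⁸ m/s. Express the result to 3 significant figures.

2.13 km

β = v/c = (2.94×10^8 m/s)/(2.998×10⁸ m/s) = 0.980654.
With β = 0.980654, γ = 1/√(1 − 0.980654²) = 1/√0.03831773 = 5.1086.
Length contraction: L = L₀/γ = 10.9/5.1086 = 2.13 km.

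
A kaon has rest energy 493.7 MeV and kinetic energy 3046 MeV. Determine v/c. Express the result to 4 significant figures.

0.9902

K = (γ−1)mc², so γ = 1 + 3046/493.7 = 7.1697.
Then v/c = √(1 − γ⁻²) = √(1 − 0.0194535) = √0.9805465 = 0.9902.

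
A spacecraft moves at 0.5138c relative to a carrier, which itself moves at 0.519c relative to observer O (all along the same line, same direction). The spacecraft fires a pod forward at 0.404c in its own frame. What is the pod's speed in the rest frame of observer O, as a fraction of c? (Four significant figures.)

0.9172c

Compose velocities in two stages. Stage 1 (into S'): u₁ = (0.404+0.5138)/(1+0.404×0.5138) = 0.76004.
Stage 2 (into S): u = (0.76004+0.519)/(1+0.76004×0.519) = 0.91723, so the speed is 0.9172c.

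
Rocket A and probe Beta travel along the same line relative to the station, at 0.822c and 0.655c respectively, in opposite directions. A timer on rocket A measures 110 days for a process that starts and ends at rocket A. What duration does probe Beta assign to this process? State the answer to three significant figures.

393 days

Transform rocket A's velocity into probe Beta's frame: (0.822 + 0.655)/(1 + 0.822·0.655) = 1.477/1.53841, so the relative speed is 0.96008c.
At |u| = 0.96008c, γ = (1 − 0.921754)^(−1/2) = 3.5749.
The clock on rocket A records proper time, so probe Beta measures Δt = γΔτ = 3.5749 × 110 = 393 days.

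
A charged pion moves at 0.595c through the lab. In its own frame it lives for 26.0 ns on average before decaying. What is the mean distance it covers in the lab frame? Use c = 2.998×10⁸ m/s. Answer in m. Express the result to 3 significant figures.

Lorentz factor: γ = (1 − 0.354025)^(−1/2) = 1.2442.
Lab-frame lifetime: Δt = γτ = 1.2442 × 26.0 ns = 32.349 ns.
Distance: d = vΔt = 0.595 × 2.998×10⁸ m/s × 3.2349×10^-8 s = 5.77 m.

5.77 m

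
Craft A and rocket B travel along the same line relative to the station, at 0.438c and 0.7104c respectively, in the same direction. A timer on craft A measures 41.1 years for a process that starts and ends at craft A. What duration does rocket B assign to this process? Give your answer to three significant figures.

44.7 years

Speed of craft A in rocket B's frame: u = (v_A − v_B)/(1 − v_A v_B/c²) = (0.438 − 0.7104)/(1 − 0.438×0.7104) = −0.2724/0.6888448 = −0.39544; |u| = 0.39544c.
γ for this relative speed: γ = 1/√(1 − 0.156373) = 1.0887.
The clock on craft A records proper time, so rocket B measures Δt = γΔτ = 1.0887 × 41.1 = 44.7 years.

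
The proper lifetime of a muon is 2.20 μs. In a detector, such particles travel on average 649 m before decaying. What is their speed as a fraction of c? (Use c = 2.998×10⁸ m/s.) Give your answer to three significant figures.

Let x = d/(cτ) = 649.0 m / (2.998×10⁸ m/s × 2.200×10^-6 s) = 0.98399. Since d = βγcτ, x = βγ = β/√(1−β²).
Solving: β² = x²/(1+x²) = 0.968236/1.968236 = 0.491931, so β = 0.701.

0.701c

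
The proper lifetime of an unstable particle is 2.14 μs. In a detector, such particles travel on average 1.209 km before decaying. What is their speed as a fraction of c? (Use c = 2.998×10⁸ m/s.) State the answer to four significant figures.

0.8833c

d = βγcτ ⇒ βγ = d/(cτ) = 1209 m / (641.572 m) = 1.8844.
β = (βγ)/√(1+(βγ)²) = 1.8844/√4.55096 = 0.8833.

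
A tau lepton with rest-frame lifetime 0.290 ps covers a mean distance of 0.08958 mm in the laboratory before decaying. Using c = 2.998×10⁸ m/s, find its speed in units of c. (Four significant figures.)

0.7176c

Let x = d/(cτ) = 8.958×10^-5 m / (2.998×10⁸ m/s × 2.900×10^-13 s) = 1.0303. Since d = βγcτ, x = βγ = β/√(1−β²).
Solving: β² = x²/(1+x²) = 1.06152/2.06152 = 0.514921, so β = 0.7176.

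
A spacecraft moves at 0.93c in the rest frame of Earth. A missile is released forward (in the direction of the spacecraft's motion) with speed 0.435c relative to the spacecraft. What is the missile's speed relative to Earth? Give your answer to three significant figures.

0.972c

In units of c, u = (u' + v)/(1 + u'v) with u' = 0.435 and v = 0.93.
Numerator: 0.435 + 0.93 = 1.365. Denominator: 1 + (0.435)(0.93) = 1.40455.
u = 1.365/1.40455 = 0.97184, so the speed is 0.972c.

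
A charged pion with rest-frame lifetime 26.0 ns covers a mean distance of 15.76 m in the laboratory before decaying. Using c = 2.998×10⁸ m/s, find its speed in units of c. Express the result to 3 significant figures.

d = βγcτ ⇒ βγ = d/(cτ) = 15.76 m / (7.7948 m) = 2.0219.
β = (βγ)/√(1+(βγ)²) = 2.0219/√5.08808 = 0.896.

0.896c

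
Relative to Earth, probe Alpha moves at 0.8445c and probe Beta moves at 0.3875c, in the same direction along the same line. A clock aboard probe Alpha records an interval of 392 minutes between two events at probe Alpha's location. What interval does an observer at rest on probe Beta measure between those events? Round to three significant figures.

534 minutes

Speed of probe Alpha in probe Beta's frame: u = (v_A − v_B)/(1 − v_A v_B/c²) = (0.8445 − 0.3875)/(1 − 0.8445×0.3875) = 0.457/0.67275625 = 0.6793; |u| = 0.6793c.
At |u| = 0.6793c, γ = (1 − 0.461448)^(−1/2) = 1.3627.
Probe Alpha's interval is proper; time dilation gives Δt_B = γΔτ = 1.3627 × 392 minutes = 534 minutes.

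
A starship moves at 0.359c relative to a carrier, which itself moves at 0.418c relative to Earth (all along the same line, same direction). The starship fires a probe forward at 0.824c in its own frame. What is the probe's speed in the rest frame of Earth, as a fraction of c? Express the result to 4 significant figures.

Compose velocities in two stages. Stage 1 (into S'): u₁ = (0.824+0.359)/(1+0.824×0.359) = 0.91294.
Stage 2 (into S): u = (0.91294+0.418)/(1+0.91294×0.418) = 0.96333, so the speed is 0.9633c.

0.9633c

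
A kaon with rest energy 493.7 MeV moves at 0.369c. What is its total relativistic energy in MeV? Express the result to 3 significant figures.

Lorentz factor: γ = (1 − 0.136161)^(−1/2) = 1.0759.
Total energy: E = γmc² = 1.0759 × 493.7 MeV = 531 MeV.

531 MeV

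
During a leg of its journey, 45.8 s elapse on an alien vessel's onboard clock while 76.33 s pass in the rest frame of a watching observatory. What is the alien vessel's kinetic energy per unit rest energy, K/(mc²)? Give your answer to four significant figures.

From Δt = γΔτ: γ = 76.33/45.8 = 1.66659.
Since K = (γ−1)mc², K/(mc²) = 1.66659 − 1 = 0.6666.

0.6666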